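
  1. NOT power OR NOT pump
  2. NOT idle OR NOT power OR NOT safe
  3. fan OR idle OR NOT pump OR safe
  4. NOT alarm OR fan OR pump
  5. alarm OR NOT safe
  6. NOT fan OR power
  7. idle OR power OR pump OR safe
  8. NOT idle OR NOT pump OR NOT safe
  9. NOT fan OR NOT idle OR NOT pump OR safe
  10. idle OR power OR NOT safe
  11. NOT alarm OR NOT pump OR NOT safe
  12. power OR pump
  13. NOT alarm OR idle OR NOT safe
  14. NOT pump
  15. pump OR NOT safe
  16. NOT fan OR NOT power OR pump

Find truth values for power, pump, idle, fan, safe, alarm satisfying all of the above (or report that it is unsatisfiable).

Unit clause (NOT pump) forces pump = False.
In (pump OR NOT safe) only NOT safe is left, so safe = False.
In (power OR pump) only power is left, so power = True.
In (NOT fan OR NOT power OR pump) only NOT fan is left, so fan = False.
In (NOT alarm OR fan OR pump) only NOT alarm is left, so alarm = False.
Set idle = False.
All clauses satisfied.

power=T, pump=F, idle=F, fan=F, safe=F, alarm=F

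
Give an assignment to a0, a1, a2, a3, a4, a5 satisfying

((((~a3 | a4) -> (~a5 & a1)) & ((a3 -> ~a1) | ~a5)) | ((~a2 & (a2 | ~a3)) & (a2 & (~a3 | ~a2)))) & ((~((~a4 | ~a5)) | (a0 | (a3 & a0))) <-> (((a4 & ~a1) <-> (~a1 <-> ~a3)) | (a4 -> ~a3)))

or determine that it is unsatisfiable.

a0=T, a1=T, a2=T, a3=F, a4=F, a5=F

  (((~a3 | a4) -> (~a5 & a1)) & ((a3 -> ~a1) | ~a5)) | ((~a2 & (a2 | ~a3)) & (a2 & (~a3 | ~a2))) = True
    ((~a3 | a4) -> (~a5 & a1)) & ((a3 -> ~a1) | ~a5) = True
      (~a3 | a4) -> (~a5 & a1) = True
        ~a3 | a4 = True
          ~a3 = True
        ~a5 & a1 = True
          ~a5 = True
      (a3 -> ~a1) | ~a5 = True
        a3 -> ~a1 = True
          ~a1 = False
        ~a5 = True
    (~a2 & (a2 | ~a3)) & (a2 & (~a3 | ~a2)) = False
      ~a2 & (a2 | ~a3) = False
        ~a2 = False
        a2 | ~a3 = True
          ~a3 = True
      a2 & (~a3 | ~a2) = True
        ~a3 | ~a2 = True
          ~a3 = True
          ~a2 = False
  (~((~a4 | ~a5)) | (a0 | (a3 & a0))) <-> (((a4 & ~a1) <-> (~a1 <-> ~a3)) | (a4 -> ~a3)) = True
    ~((~a4 | ~a5)) | (a0 | (a3 & a0)) = True
      ~((~a4 | ~a5)) = False
        ~a4 | ~a5 = True
          ~a4 = True
          ~a5 = True
      a0 | (a3 & a0) = True
        a3 & a0 = False
    ((a4 & ~a1) <-> (~a1 <-> ~a3)) | (a4 -> ~a3) = True
      (a4 & ~a1) <-> (~a1 <-> ~a3) = True
        a4 & ~a1 = False
          ~a1 = False
        ~a1 <-> ~a3 = False
          ~a1 = False
          ~a3 = True
      a4 -> ~a3 = True
        ~a3 = True
Both conjuncts True, so the formula holds.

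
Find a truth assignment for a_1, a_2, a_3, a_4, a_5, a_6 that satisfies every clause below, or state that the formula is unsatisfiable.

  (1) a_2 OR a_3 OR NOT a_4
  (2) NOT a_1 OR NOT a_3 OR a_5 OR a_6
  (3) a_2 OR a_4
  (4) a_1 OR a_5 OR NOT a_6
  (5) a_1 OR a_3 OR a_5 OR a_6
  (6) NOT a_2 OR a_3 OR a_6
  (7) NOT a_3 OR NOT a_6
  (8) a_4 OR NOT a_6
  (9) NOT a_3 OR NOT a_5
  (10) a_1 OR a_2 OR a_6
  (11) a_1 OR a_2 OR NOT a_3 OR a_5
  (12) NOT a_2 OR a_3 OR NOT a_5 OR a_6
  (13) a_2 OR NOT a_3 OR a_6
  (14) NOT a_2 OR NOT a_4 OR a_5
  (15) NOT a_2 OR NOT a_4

a_1=F, a_2=T, a_3=T, a_4=F, a_5=F, a_6=F

Set a_1 = False.
Set a_2 = True.
  then (NOT a_2 OR NOT a_4) forces a_4 = False.
  then (a_4 OR NOT a_6) forces a_6 = False.
  then (NOT a_2 OR a_3 OR a_6) forces a_3 = True.
  then (NOT a_3 OR NOT a_5) forces a_5 = False.
All clauses satisfied.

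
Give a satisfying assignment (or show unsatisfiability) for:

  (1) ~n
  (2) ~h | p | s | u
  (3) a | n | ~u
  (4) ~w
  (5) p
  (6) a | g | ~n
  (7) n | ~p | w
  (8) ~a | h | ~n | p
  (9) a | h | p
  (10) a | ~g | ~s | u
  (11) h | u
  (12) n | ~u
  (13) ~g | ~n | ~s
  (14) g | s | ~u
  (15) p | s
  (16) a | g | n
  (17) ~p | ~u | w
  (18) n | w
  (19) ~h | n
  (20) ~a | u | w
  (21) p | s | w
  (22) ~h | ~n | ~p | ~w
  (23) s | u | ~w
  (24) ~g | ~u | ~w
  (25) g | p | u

Case n = True:
  Clause (~n) is falsified — contradiction.
Case n = False:
  (~w) forces w = False.
  Clause (n | w) is falsified — contradiction.
Both cases fail, so the formula is unsatisfiable.

No satisfying assignment exists.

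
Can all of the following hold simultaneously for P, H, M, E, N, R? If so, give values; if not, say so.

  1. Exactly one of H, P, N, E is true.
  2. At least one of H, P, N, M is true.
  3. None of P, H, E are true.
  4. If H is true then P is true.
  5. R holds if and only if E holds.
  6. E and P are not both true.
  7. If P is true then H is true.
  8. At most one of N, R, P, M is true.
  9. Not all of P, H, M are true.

P = False, H = False, M = False, E = False, N = True, R = False

  (1) {H, P, N, E}: 1 true — exactly one ✓
  (2) {H, P, N, M}: 1 true — at least one ✓
  (3) {P, H, E}: 0 true — none ✓
  (4) H=F ⇒ P: vacuous ✓
  (5) R=F, E=F — same ✓
  (6) E=F, P=F — not both ✓
  (7) P=F ⇒ H: vacuous ✓
  (8) {N, R, P, M}: 1 true — at most one ✓
  (9) {P, H, M}: 0/3 true — not all ✓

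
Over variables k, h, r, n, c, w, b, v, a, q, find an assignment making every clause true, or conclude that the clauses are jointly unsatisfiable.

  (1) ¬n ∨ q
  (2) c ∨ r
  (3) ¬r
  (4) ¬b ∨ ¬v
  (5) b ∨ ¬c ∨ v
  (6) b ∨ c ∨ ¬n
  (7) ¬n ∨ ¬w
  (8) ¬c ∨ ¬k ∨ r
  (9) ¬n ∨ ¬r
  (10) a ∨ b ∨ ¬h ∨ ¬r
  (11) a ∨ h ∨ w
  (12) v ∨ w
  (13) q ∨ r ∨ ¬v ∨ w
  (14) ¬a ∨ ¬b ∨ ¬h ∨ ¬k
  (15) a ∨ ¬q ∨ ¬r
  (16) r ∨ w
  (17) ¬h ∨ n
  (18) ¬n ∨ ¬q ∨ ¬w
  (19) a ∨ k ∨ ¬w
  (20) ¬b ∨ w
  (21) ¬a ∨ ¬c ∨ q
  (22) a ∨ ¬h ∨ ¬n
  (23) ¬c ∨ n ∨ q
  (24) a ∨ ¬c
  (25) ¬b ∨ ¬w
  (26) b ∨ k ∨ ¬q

No satisfying assignment exists.

Case r = True:
  Clause (¬r) is falsified — contradiction.
Case r = False:
  (c ∨ r) forces c = True.
  (¬c ∨ ¬k ∨ r) forces k = False.
  (r ∨ w) forces w = True.
  (¬n ∨ ¬w) forces n = False.
  (¬h ∨ n) forces h = False.
  (a ∨ k ∨ ¬w) forces a = True.
  (¬a ∨ ¬c ∨ q) forces q = True.
  (¬b ∨ ¬w) forces b = False.
  Clause (b ∨ k ∨ ¬q) is falsified — contradiction.
Both cases fail, so the formula is unsatisfiable.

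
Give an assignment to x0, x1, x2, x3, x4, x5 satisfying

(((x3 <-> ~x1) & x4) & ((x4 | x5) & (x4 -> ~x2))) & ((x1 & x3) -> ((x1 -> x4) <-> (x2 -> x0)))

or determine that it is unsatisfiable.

x0 = False, x1 = False, x2 = False, x3 = True, x4 = True, x5 = False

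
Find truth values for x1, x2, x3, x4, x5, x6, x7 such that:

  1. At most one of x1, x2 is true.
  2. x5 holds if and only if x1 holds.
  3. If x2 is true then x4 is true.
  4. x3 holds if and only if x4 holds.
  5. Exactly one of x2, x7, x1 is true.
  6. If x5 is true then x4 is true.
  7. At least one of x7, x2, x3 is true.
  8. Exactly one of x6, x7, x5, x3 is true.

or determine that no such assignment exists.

x1 = False, x2 = False, x3 = False, x4 = False, x5 = False, x6 = False, x7 = True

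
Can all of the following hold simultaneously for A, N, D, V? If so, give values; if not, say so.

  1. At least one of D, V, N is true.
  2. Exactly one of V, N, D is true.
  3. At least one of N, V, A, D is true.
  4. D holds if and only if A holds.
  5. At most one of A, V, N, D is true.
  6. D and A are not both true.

A: False, N: True, D: False, V: False

  (1) {D, V, N}: 1 true — at least one ✓
  (2) {V, N, D}: 1 true — exactly one ✓
  (3) {N, V, A, D}: 1 true — at least one ✓
  (4) D=F, A=F — same ✓
  (5) {A, V, N, D}: 1 true — at most one ✓
  (6) D=F, A=F — not both ✓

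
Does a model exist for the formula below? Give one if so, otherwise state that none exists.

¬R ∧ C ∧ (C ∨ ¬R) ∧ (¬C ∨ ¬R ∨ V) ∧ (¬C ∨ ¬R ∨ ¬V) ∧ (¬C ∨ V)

R: False; V: True; C: True

Unit clause (¬R) forces R = False.
Unit clause (C) forces C = True.
In (¬C ∨ V) only V is left, so V = True.
Check each clause:
  (¬R): ¬R holds.
  (C): C holds.
  (C ∨ ¬R): C holds.
  (¬C ∨ ¬R ∨ V): ¬R holds.
  (¬C ∨ ¬R ∨ ¬V): ¬R holds.
  (¬C ∨ V): V holds.
All clauses satisfied.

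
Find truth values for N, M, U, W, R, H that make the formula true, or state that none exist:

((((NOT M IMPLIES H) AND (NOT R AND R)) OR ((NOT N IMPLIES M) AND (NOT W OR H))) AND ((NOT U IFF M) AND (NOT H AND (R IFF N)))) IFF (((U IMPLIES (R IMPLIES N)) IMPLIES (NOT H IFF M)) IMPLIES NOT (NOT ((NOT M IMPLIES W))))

N = True; M = False; U = False; W = False; R = False; H = True

  ((((NOT M IMPLIES H) AND (NOT R AND R)) OR ((NOT N IMPLIES M) AND (NOT W OR H))) AND ((NOT U IFF M) AND (NOT H AND (R IFF N)))) IFF (((U IMPLIES (R IMPLIES N)) IMPLIES (NOT H IFF M)) IMPLIES NOT (NOT ((NOT M IMPLIES W)))) = True
    (((NOT M IMPLIES H) AND (NOT R AND R)) OR ((NOT N IMPLIES M) AND (NOT W OR H))) AND ((NOT U IFF M) AND (NOT H AND (R IFF N))) = False
      ((NOT M IMPLIES H) AND (NOT R AND R)) OR ((NOT N IMPLIES M) AND (NOT W OR H)) = True
        (NOT M IMPLIES H) AND (NOT R AND R) = False
          NOT M IMPLIES H = True
            NOT M = True
          NOT R AND R = False
            NOT R = True
        (NOT N IMPLIES M) AND (NOT W OR H) = True
          NOT N IMPLIES M = True
            NOT N = False
          NOT W OR H = True
            NOT W = True
      (NOT U IFF M) AND (NOT H AND (R IFF N)) = False
        NOT U IFF M = False
          NOT U = True
        NOT H AND (R IFF N) = False
          NOT H = False
          R IFF N = False
    ((U IMPLIES (R IMPLIES N)) IMPLIES (NOT H IFF M)) IMPLIES NOT (NOT ((NOT M IMPLIES W))) = False
      (U IMPLIES (R IMPLIES N)) IMPLIES (NOT H IFF M) = True
        U IMPLIES (R IMPLIES N) = True
          R IMPLIES N = True
        NOT H IFF M = True
          NOT H = False
      NOT (NOT ((NOT M IMPLIES W))) = False
        NOT ((NOT M IMPLIES W)) = True
          NOT M IMPLIES W = False
            NOT M = True
The formula evaluates to True.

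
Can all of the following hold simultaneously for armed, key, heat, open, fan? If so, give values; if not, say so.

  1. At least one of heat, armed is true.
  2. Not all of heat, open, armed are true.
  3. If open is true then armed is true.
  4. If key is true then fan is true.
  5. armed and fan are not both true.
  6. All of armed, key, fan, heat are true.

No satisfying assignment exists.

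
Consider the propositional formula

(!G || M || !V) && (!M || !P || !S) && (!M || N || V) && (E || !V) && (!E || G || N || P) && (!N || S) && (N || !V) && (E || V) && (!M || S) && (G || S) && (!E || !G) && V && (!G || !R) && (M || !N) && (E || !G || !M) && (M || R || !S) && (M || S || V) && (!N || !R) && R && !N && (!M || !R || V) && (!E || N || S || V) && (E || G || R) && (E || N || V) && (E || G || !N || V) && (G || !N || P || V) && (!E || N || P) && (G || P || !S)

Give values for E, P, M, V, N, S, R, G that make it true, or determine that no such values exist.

Case N = True:
  Clause (!N) is falsified — contradiction.
Case N = False:
  (N || !V) forces V = False.
  Clause (V) is falsified — contradiction.
Both cases fail, so the formula is unsatisfiable.

No satisfying assignment exists.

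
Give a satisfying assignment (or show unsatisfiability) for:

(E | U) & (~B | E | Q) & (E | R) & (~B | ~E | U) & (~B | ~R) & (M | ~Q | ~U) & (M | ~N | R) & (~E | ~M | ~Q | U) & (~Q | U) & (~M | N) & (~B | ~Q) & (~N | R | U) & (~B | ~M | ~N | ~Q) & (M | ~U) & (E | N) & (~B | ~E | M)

N = True, M = True, Q = True, R = True, U = True, E = True, B = False

Set N = True.
Set M = True.
Set Q = True.
  then (~Q | U) forces U = True.
  then (~B | ~Q) forces B = False.
Set R = True.
Set E = True.
All clauses satisfied.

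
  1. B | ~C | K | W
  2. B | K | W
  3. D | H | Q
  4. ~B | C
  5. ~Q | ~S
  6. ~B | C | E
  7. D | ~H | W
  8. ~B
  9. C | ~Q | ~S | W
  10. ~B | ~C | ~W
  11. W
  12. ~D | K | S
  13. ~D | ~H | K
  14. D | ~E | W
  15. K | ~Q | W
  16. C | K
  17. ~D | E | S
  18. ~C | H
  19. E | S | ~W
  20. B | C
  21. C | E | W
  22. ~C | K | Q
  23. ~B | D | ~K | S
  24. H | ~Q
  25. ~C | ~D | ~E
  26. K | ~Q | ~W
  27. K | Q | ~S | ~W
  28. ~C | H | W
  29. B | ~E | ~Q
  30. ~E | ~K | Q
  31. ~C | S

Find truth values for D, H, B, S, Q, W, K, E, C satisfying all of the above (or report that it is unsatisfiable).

D=T, H=T, B=F, S=T, Q=F, W=T, K=T, E=F, C=T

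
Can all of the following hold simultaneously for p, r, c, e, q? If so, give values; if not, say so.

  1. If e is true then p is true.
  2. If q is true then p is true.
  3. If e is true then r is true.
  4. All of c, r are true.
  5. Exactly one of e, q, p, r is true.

p = False; r = True; c = True; e = False; q = False

  (1) e=F ⇒ p: vacuous ✓
  (2) q=F ⇒ p: vacuous ✓
  (3) e=F ⇒ r: vacuous ✓
  (4) {c, r}: all 2 true ✓
  (5) {e, q, p, r}: 1 true — exactly one ✓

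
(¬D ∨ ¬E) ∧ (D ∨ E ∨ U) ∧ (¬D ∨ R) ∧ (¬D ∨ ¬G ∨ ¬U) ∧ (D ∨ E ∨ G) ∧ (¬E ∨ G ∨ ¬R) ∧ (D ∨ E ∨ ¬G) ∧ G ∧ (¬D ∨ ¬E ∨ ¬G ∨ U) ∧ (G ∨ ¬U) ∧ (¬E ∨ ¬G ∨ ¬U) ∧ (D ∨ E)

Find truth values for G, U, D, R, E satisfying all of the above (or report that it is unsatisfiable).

G = True, U = False, D = False, R = True, E = True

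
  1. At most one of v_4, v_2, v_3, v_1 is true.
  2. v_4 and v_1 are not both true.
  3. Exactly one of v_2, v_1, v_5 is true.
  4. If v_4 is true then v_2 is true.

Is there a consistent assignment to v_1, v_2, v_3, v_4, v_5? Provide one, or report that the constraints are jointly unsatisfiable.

v_1 = False, v_2 = False, v_3 = True, v_4 = False, v_5 = True

  (1) {v_4, v_2, v_3, v_1}: 1 true — at most one ✓
  (2) v_4=F, v_1=F — not both ✓
  (3) {v_2, v_1, v_5}: 1 true — exactly one ✓
  (4) v_4=F ⇒ v_2: vacuous ✓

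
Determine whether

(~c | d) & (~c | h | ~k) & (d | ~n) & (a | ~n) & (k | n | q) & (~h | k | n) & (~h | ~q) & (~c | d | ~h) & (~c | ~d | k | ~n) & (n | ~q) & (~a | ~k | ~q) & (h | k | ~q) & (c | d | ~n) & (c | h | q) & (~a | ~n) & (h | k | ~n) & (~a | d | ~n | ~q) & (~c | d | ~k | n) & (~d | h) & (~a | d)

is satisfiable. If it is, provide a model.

Try h = False:
  (~d | h) forces d = False.
  (~c | d) forces c = False.
  (d | ~n) forces n = False.
  (n | ~q) forces q = False.
  clause (c | h | q) is falsified — backtrack.
So h = True.
  then (~h | ~q) forces q = False.
Set c = False.
Set n = False.
  then (k | n | q) forces k = True.
Set d = True.
Set a = True.
All clauses satisfied.

h: True, c: False, n: False, k: True, d: True, a: True, q: False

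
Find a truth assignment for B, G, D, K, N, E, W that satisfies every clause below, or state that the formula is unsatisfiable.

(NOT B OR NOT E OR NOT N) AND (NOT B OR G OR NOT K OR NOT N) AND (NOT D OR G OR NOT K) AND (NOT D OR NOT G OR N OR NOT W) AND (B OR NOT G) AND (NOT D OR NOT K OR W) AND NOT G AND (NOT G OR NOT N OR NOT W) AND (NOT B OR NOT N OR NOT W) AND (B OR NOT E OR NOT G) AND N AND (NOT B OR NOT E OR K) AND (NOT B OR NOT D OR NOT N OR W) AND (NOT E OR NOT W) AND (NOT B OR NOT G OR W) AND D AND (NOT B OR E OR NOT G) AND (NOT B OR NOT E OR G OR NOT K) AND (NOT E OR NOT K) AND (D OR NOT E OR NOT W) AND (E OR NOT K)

B=F; G=F; D=T; K=F; N=T; E=F; W=T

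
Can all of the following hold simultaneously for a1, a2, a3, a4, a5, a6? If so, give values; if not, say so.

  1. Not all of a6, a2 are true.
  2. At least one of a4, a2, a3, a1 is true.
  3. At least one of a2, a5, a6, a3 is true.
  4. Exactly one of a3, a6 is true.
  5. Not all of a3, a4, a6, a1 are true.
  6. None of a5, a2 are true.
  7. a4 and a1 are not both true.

a1 = True, a2 = False, a3 = False, a4 = False, a5 = False, a6 = True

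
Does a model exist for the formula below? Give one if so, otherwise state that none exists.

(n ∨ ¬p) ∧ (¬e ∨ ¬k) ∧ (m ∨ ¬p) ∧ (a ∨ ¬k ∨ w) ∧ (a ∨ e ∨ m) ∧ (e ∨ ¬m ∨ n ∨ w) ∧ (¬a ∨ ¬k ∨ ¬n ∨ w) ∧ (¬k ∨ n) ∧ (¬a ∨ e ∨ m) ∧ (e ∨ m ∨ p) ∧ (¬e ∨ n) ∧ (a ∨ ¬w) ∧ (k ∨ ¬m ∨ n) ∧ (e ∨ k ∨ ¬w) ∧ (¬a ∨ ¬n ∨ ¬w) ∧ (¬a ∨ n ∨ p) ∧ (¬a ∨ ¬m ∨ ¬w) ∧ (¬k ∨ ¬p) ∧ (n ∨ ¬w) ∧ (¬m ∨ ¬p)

Set k = False.
Set a = False.
  then (a ∨ ¬w) forces w = False.
Set m = False.
  then (m ∨ ¬p) forces p = False.
  then (a ∨ e ∨ m) forces e = True.
  then (¬e ∨ n) forces n = True.
All clauses satisfied.

k: False, a: False, m: False, n: True, w: False, p: False, e: True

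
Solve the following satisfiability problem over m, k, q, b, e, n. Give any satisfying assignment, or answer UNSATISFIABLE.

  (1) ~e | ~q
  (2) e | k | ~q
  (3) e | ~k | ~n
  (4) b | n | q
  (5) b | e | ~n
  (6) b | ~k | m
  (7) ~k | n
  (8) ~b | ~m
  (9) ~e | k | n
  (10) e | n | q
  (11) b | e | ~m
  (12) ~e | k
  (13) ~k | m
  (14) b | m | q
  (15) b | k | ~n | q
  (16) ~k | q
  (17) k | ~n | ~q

Set m = False.
  then (~k | m) forces k = False.
  then (~e | k) forces e = False.
  then (e | k | ~q) forces q = False.
  then (e | n | q) forces n = True.
  then (b | m | q) forces b = True.
All clauses satisfied.

m = False, k = False, q = False, b = True, e = False, n = True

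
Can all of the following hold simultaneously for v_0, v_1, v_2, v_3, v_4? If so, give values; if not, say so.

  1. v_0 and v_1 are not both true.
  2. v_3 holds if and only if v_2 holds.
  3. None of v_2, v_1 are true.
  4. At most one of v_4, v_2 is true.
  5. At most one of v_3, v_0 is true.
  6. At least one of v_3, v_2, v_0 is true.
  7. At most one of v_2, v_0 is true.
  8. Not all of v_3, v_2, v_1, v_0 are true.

v_0 = True; v_1 = False; v_2 = False; v_3 = False; v_4 = True

  (1) v_0=T, v_1=F — not both ✓
  (2) v_3=F, v_2=F — same ✓
  (3) {v_2, v_1}: 0 true — none ✓
  (4) {v_4, v_2}: 1 true — at most one ✓
  (5) {v_3, v_0}: 1 true — at most one ✓
  (6) {v_3, v_2, v_0}: 1 true — at least one ✓
  (7) {v_2, v_0}: 1 true — at most one ✓
  (8) {v_3, v_2, v_1, v_0}: 1/4 true — not all ✓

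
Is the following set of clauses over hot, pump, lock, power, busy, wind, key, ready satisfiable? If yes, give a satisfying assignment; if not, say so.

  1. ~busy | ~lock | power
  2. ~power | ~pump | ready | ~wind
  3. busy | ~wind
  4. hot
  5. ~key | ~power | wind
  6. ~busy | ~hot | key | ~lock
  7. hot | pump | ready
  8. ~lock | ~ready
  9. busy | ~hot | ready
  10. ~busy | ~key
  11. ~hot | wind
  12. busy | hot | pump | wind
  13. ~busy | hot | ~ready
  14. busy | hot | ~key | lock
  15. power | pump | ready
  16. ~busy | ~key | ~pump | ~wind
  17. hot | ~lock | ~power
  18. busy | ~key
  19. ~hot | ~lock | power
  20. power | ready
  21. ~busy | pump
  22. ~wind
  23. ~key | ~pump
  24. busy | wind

Unsatisfiable — no assignment works.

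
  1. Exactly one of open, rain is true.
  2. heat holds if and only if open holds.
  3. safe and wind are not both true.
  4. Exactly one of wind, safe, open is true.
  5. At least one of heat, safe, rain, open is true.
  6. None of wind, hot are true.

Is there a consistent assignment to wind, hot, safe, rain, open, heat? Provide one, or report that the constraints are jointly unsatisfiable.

wind = False; hot = False; safe = False; rain = False; open = True; heat = True

  (1) {open, rain}: 1 true — exactly one ✓
  (2) heat=T, open=T — same ✓
  (3) safe=F, wind=F — not both ✓
  (4) {wind, safe, open}: 1 true — exactly one ✓
  (5) {heat, safe, rain, open}: 2 true — at least one ✓
  (6) {wind, hot}: 0 true — none ✓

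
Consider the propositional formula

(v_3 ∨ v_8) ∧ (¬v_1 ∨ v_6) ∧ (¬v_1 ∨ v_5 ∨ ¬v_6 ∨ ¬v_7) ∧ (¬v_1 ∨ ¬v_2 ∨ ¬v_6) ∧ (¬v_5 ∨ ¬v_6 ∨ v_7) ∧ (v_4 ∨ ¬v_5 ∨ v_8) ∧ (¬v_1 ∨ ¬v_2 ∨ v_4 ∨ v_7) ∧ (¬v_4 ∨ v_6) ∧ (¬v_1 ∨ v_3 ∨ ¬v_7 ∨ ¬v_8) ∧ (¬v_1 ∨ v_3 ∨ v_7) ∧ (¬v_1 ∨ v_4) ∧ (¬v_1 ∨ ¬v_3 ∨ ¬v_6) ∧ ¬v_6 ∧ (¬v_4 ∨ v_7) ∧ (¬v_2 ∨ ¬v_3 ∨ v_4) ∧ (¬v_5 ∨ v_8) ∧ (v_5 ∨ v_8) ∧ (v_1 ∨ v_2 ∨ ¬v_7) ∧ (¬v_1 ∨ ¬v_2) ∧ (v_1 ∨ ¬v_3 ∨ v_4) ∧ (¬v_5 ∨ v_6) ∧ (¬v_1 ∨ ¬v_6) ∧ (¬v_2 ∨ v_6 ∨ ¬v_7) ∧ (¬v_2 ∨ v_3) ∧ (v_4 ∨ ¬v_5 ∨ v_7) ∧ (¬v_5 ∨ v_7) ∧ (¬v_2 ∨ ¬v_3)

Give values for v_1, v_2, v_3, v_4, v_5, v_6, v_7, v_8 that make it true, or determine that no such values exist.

v_1=F; v_2=F; v_3=F; v_4=F; v_5=F; v_6=F; v_7=F; v_8=T

Unit clause (¬v_6) forces v_6 = False.
In (¬v_5 ∨ v_6) only ¬v_5 is left, so v_5 = False.
In (¬v_1 ∨ v_6) only ¬v_1 is left, so v_1 = False.
In (¬v_4 ∨ v_6) only ¬v_4 is left, so v_4 = False.
In (v_5 ∨ v_8) only v_8 is left, so v_8 = True.
In (v_1 ∨ ¬v_3 ∨ v_4) only ¬v_3 is left, so v_3 = False.
In (¬v_2 ∨ v_3) only ¬v_2 is left, so v_2 = False.
In (v_1 ∨ v_2 ∨ ¬v_7) only ¬v_7 is left, so v_7 = False.
All clauses satisfied.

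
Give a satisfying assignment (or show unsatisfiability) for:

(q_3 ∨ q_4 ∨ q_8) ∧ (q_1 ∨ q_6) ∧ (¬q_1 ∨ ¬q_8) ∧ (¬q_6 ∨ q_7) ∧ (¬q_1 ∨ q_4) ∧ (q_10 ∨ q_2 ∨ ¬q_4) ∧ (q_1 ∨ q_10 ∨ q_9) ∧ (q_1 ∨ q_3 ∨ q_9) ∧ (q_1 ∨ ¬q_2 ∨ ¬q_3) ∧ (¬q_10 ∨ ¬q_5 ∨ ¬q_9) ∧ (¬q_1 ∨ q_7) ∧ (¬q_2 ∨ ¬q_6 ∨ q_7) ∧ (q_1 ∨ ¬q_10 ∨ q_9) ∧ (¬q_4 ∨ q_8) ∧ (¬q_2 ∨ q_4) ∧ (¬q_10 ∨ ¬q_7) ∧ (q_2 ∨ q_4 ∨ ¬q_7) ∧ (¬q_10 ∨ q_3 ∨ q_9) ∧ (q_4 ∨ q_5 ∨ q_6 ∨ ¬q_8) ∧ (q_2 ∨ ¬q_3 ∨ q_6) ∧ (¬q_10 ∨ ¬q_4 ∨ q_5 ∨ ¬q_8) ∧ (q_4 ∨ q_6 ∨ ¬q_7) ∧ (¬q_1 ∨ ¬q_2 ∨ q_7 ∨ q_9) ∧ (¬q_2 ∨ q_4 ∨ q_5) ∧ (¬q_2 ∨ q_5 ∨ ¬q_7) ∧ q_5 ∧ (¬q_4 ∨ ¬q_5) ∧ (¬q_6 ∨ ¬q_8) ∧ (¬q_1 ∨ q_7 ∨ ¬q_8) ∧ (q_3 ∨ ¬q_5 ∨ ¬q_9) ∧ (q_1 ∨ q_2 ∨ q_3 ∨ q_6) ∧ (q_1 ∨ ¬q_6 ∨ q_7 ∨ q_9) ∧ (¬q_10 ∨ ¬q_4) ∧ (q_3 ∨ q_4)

UNSATISFIABLE

Case q_5 = True:
  (¬q_4 ∨ ¬q_5) forces q_4 = False.
  (¬q_1 ∨ q_4) forces q_1 = False.
  (q_1 ∨ q_6) forces q_6 = True.
  (¬q_6 ∨ q_7) forces q_7 = True.
  (¬q_2 ∨ q_4) forces q_2 = False.
  Clause (q_2 ∨ q_4 ∨ ¬q_7) is falsified — contradiction.
Case q_5 = False:
  Clause (q_5) is falsified — contradiction.
Both cases fail, so the formula is unsatisfiable.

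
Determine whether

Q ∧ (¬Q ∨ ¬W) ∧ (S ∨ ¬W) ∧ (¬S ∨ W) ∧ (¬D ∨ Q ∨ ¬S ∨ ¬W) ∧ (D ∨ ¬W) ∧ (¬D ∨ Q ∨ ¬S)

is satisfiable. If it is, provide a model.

W = False; S = False; Q = True; D = True

Unit clause (Q) forces Q = True.
In (¬Q ∨ ¬W) only ¬W is left, so W = False.
In (¬S ∨ W) only ¬S is left, so S = False.
Set D = True.
Check each clause:
  (Q): Q holds.
  (¬Q ∨ ¬W): ¬W holds.
  (S ∨ ¬W): ¬W holds.
  (¬S ∨ W): ¬S holds.
  (¬D ∨ Q ∨ ¬S ∨ ¬W): Q holds.
  (D ∨ ¬W): D holds.
  (¬D ∨ Q ∨ ¬S): Q holds.
All clauses satisfied.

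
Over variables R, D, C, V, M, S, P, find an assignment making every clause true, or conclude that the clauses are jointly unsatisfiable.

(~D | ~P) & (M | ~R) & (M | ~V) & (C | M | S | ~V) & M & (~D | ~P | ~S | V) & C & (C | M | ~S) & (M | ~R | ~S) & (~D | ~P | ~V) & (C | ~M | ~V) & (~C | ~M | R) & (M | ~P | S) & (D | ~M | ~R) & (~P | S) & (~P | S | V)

R = True; D = True; C = True; V = True; M = True; S = False; P = False

Unit clause (M) forces M = True.
Unit clause (C) forces C = True.
In (~C | ~M | R) only R is left, so R = True.
In (D | ~M | ~R) only D is left, so D = True.
In (~D | ~P) only ~P is left, so P = False.
Set V = True.
Set S = False.
All clauses satisfied.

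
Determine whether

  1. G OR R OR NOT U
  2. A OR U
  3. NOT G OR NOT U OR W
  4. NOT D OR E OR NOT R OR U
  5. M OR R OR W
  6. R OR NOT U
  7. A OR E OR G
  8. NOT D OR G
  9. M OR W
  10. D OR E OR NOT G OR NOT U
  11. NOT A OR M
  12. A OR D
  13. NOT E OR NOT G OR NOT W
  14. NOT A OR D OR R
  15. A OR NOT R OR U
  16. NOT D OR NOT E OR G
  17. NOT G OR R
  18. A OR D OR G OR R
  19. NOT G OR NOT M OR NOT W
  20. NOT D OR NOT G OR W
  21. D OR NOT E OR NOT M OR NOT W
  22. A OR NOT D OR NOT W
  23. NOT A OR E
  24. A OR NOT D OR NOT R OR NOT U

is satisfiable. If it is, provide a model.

Set E = True.
Set R = True.
Set U = False.
  then (A OR U) forces A = True.
  then (NOT A OR M) forces M = True.
Try D = True:
  (NOT D OR G) forces G = True.
  (NOT E OR NOT G OR NOT W) forces W = False.
  clause (NOT D OR NOT G OR W) is falsified — backtrack.
So D = False.
  then (D OR NOT E OR NOT M OR NOT W) forces W = False.
Set G = True.
All clauses satisfied.

E = True, R = True, U = False, D = False, W = False, G = True, M = True, A = True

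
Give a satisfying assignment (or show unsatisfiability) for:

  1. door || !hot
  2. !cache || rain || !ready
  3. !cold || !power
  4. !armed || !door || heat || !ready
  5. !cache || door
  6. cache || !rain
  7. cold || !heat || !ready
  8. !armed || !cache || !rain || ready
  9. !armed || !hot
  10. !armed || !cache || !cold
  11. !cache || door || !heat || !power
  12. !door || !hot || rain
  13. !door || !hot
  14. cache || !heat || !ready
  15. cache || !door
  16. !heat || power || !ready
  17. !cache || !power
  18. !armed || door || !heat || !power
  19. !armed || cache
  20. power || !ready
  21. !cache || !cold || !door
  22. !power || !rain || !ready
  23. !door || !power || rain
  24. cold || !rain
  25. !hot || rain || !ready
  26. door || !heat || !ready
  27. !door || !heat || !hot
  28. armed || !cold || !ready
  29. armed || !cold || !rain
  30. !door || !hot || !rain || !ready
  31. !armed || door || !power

rain = False, cache = False, armed = False, hot = False, door = False, power = False, heat = False, ready = False, cold = True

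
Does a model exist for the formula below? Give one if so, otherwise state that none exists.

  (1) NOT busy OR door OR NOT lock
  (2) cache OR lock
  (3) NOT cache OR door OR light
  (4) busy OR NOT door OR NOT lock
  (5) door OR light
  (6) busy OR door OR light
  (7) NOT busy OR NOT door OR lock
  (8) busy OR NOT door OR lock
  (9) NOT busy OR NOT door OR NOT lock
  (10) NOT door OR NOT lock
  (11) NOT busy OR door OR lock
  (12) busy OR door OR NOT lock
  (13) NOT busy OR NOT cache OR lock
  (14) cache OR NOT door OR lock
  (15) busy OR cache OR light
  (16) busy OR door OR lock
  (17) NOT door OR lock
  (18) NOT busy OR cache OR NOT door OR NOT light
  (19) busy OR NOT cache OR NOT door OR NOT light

UNSATISFIABLE

Case lock = True:
  (NOT door OR NOT lock) forces door = False.
  (NOT busy OR door OR NOT lock) forces busy = False.
  Clause (busy OR door OR NOT lock) is falsified — contradiction.
Case lock = False:
  (cache OR lock) forces cache = True.
  (NOT busy OR NOT cache OR lock) forces busy = False.
  (busy OR NOT door OR lock) forces door = False.
  Clause (busy OR door OR lock) is falsified — contradiction.
Both cases fail, so the formula is unsatisfiable.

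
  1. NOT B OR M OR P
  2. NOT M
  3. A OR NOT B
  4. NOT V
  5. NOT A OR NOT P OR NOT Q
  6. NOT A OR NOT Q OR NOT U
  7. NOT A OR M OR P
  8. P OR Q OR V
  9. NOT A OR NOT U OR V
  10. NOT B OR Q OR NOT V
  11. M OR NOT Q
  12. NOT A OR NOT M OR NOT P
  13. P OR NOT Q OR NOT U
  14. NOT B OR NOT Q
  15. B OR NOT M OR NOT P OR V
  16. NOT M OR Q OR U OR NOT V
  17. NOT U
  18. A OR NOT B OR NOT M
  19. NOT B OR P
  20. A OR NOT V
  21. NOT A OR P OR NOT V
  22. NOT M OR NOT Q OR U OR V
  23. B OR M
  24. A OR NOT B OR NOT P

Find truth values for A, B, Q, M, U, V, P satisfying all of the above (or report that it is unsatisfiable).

A = True, B = True, Q = False, M = False, U = False, V = False, P = True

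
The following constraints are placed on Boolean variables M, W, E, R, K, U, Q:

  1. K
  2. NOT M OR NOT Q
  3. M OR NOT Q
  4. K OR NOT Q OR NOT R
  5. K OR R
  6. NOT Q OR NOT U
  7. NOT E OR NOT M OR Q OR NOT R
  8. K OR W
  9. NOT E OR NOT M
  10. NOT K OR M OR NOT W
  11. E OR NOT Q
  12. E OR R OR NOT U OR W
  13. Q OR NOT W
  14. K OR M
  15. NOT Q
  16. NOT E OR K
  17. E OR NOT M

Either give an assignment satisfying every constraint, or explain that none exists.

M=F; W=F; E=F; R=T; K=T; U=T; Q=F

Unit clause (K) forces K = True.
Unit clause (NOT Q) forces Q = False.
In (Q OR NOT W) only NOT W is left, so W = False.
Try M = True:
  (NOT E OR NOT M) forces E = False.
  clause (E OR NOT M) is falsified — backtrack.
So M = False.
Set E = False.
Set R = True.
Set U = True.
All clauses satisfied.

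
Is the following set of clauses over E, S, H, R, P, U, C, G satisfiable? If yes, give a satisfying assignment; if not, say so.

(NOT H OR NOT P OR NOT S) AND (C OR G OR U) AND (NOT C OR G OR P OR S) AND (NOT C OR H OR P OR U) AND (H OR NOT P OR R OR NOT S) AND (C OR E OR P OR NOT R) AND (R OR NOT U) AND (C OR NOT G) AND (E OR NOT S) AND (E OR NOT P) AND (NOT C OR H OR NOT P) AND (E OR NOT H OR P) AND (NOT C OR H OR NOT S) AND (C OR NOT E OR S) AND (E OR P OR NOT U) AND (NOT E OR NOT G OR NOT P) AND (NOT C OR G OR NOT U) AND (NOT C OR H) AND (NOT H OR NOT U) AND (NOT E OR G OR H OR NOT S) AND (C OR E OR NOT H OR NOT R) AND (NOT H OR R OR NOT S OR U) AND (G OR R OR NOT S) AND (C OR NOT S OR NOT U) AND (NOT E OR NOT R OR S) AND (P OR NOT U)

E = True; S = False; H = True; R = False; P = True; U = False; C = True; G = False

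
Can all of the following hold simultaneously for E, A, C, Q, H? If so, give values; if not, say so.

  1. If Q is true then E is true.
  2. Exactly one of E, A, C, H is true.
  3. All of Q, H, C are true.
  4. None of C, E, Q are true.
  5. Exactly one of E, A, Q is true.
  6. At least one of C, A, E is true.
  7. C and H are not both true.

Unsatisfiable

Case C = True:
  Constraint (4) is violated (C=T) — contradiction.
Case C = False:
  Constraint (3) is violated (C=F) — contradiction.
Both cases fail — unsatisfiable.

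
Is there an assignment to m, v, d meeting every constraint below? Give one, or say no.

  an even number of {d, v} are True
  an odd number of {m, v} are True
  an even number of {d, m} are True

Adding constraints 1, 2, 3 mod 2: every variable appears an even number of times on the left, so the left side is 0.
But the right sides sum to 1 (mod 2). 0 ≠ 1 — the system is inconsistent.

Unsatisfiable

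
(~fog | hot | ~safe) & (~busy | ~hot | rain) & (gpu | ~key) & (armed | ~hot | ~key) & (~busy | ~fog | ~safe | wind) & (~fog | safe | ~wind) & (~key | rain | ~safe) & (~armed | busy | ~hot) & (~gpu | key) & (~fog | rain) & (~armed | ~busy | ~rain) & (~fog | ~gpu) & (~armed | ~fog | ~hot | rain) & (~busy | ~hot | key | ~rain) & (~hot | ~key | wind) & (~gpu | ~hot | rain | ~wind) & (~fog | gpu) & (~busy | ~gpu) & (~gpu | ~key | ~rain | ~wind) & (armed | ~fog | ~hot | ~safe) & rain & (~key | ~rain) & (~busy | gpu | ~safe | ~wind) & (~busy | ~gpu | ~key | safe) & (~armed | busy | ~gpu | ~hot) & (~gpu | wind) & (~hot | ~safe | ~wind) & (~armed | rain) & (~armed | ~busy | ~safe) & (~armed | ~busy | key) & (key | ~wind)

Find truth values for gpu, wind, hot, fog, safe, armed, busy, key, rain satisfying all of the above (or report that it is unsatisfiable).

Unit clause (rain) forces rain = True.
In (~key | ~rain) only ~key is left, so key = False.
In (key | ~wind) only ~wind is left, so wind = False.
In (~gpu | key) only ~gpu is left, so gpu = False.
In (~fog | gpu) only ~fog is left, so fog = False.
Set hot = True.
  then (~busy | ~hot | key | ~rain) forces busy = False.
  then (~armed | busy | ~hot) forces armed = False.
Set safe = True.
All clauses satisfied.

gpu = False; wind = False; hot = True; fog = False; safe = True; armed = False; busy = False; key = False; rain = True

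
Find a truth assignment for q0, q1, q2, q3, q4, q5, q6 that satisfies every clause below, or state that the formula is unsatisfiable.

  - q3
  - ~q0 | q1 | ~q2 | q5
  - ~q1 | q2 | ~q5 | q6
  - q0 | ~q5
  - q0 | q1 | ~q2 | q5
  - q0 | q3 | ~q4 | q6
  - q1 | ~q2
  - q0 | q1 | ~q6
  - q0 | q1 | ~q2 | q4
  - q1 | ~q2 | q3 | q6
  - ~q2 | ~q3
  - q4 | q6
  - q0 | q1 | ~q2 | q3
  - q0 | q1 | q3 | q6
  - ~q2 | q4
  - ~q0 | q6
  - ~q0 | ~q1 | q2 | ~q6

Unit clause (q3) forces q3 = True.
In (~q2 | ~q3) only ~q2 is left, so q2 = False.
Set q0 = False.
  then (q0 | ~q5) forces q5 = False.
Set q1 = True.
Set q4 = False.
  then (q4 | q6) forces q6 = True.
All clauses satisfied.

q0: False; q1: True; q2: False; q3: True; q4: False; q5: False; q6: True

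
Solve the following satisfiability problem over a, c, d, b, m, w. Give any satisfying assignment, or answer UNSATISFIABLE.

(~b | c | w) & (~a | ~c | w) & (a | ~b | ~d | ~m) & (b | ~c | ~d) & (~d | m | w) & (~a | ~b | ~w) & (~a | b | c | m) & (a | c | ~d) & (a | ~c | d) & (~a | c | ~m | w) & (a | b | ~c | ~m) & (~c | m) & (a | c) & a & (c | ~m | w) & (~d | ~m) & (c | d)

Unit clause (a) forces a = True.
Try c = False:
  (c | d) forces d = True.
  (~d | ~m) forces m = False.
  (~d | m | w) forces w = True.
  (~a | ~b | ~w) forces b = False.
  clause (~a | b | c | m) is falsified — backtrack.
So c = True.
  then (~a | ~c | w) forces w = True.
  then (~a | ~b | ~w) forces b = False.
  then (~c | m) forces m = True.
  then (~d | ~m) forces d = False.
All clauses satisfied.

a = True, c = True, d = False, b = False, m = True, w = True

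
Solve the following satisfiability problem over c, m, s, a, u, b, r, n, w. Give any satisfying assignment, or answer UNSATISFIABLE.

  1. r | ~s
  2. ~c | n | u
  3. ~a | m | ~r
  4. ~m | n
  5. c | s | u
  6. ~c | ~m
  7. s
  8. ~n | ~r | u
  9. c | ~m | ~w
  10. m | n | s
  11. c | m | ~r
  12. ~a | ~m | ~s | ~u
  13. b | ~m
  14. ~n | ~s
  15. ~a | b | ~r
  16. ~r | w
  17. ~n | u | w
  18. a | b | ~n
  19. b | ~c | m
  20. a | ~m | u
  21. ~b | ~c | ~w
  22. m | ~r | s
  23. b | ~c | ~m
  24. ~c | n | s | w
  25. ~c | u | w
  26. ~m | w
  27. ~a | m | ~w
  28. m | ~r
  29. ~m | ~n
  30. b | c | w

Case m = True:
  (~m | n) forces n = True.
  Clause (~m | ~n) is falsified — contradiction.
Case m = False:
  (s) forces s = True.
  (r | ~s) forces r = True.
  Clause (m | ~r) is falsified — contradiction.
Both cases fail, so the formula is unsatisfiable.

Unsatisfiable — no assignment works.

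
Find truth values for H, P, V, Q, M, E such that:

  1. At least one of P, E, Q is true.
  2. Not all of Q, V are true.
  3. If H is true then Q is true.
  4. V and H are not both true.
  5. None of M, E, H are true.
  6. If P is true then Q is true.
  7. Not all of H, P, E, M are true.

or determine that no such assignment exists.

H = False, P = False, V = False, Q = True, M = False, E = False

  (1) {P, E, Q}: 1 true — at least one ✓
  (2) {Q, V}: 1/2 true — not all ✓
  (3) H=F ⇒ Q: vacuous ✓
  (4) V=F, H=F — not both ✓
  (5) {M, E, H}: 0 true — none ✓
  (6) P=F ⇒ Q: vacuous ✓
  (7) {H, P, E, M}: 0/4 true — not all ✓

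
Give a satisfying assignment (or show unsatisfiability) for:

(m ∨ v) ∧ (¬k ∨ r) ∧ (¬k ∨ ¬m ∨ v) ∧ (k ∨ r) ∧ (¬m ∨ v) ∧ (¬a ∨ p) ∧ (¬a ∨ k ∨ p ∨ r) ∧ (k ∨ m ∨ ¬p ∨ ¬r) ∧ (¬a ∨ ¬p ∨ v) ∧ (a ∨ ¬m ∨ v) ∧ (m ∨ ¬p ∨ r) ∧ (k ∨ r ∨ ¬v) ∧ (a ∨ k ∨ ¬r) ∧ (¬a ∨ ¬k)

Try r = False:
  (¬k ∨ r) forces k = False.
  clause (k ∨ r) is falsified — backtrack.
So r = True.
Set m = True.
  then (¬m ∨ v) forces v = True.
Set k = True.
  then (¬a ∨ ¬k) forces a = False.
Set p = True.
All clauses satisfied.

r = True, m = True, k = True, a = False, p = True, v = True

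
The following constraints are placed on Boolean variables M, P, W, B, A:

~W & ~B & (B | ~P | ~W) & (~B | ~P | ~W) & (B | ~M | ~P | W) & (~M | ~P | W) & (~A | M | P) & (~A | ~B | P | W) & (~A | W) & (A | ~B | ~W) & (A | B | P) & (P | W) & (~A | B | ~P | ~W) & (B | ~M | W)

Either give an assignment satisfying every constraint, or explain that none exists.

Unit clause (~W) forces W = False.
Unit clause (~B) forces B = False.
In (~A | W) only ~A is left, so A = False.
In (A | B | P) only P is left, so P = True.
In (B | ~M | W) only ~M is left, so M = False.
All clauses satisfied.

M = False; P = True; W = False; B = False; A = False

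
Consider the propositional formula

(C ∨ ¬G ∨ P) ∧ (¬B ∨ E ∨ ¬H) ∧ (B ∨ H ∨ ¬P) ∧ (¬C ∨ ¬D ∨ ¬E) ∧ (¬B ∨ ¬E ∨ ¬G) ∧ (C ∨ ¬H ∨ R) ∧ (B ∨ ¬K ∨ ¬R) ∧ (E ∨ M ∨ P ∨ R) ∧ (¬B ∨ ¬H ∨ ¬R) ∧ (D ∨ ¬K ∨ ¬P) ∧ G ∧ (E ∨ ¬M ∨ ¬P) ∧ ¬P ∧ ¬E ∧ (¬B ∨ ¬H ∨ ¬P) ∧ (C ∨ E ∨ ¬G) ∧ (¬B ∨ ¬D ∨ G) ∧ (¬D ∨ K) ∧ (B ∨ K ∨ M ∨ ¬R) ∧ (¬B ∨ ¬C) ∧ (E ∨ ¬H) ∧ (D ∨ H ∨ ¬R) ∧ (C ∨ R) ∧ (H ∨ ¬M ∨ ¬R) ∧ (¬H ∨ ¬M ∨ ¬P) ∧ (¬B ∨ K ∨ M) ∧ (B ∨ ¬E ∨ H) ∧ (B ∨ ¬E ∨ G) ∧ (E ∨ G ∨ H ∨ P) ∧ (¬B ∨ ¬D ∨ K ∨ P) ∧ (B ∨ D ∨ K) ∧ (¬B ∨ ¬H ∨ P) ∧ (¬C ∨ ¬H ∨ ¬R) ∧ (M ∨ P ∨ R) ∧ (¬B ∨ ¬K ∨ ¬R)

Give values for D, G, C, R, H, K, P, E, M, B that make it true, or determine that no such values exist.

Unit clause (G) forces G = True.
Unit clause (¬P) forces P = False.
Unit clause (¬E) forces E = False.
In (C ∨ E ∨ ¬G) only C is left, so C = True.
In (¬B ∨ ¬C) only ¬B is left, so B = False.
In (E ∨ ¬H) only ¬H is left, so H = False.
Set D = True.
  then (¬D ∨ K) forces K = True.
  then (B ∨ ¬K ∨ ¬R) forces R = False.
  then (E ∨ M ∨ P ∨ R) forces M = True.
All clauses satisfied.

D = True; G = True; C = True; R = False; H = False; K = True; P = False; E = False; M = True; B = False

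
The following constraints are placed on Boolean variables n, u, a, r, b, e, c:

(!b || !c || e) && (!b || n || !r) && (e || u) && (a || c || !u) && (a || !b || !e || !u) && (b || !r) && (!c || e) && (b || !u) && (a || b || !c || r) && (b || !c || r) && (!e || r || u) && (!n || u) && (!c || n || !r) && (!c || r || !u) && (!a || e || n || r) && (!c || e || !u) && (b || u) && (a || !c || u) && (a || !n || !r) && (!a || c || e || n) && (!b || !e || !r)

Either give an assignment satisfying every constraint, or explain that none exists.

n: False, u: True, a: True, r: False, b: True, e: True, c: False

Set n = False.
Try u = False:
  (e || u) forces e = True.
  (!e || r || u) forces r = True.
  (!b || n || !r) forces b = False.
  clause (b || !r) is falsified — backtrack.
So u = True.
  then (b || !u) forces b = True.
  then (!b || n || !r) forces r = False.
  then (!c || r || !u) forces c = False.
  then (a || c || !u) forces a = True.
  then (!a || e || n || r) forces e = True.
All clauses satisfied.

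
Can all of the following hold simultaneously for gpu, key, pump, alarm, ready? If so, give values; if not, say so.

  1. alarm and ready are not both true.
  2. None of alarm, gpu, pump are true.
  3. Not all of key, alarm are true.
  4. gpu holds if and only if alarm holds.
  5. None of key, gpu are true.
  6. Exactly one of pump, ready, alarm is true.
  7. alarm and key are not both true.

gpu: False, key: False, pump: False, alarm: False, ready: True

  (1) alarm=F, ready=T — not both ✓
  (2) {alarm, gpu, pump}: 0 true — none ✓
  (3) {key, alarm}: 0/2 true — not all ✓
  (4) gpu=F, alarm=F — same ✓
  (5) {key, gpu}: 0 true — none ✓
  (6) {pump, ready, alarm}: 1 true — exactly one ✓
  (7) alarm=F, key=F — not both ✓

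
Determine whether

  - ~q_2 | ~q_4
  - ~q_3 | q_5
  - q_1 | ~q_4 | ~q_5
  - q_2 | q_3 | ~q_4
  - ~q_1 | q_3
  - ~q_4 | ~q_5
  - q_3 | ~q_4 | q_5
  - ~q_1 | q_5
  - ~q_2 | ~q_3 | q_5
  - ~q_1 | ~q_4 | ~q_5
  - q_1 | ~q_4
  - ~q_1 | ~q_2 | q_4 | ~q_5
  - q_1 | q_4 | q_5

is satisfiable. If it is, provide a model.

q_1=F, q_2=T, q_3=T, q_4=F, q_5=T

Set q_1 = False.
  then (q_1 | ~q_4) forces q_4 = False.
  then (q_1 | q_4 | q_5) forces q_5 = True.
Set q_2 = True.
Set q_3 = True.
All clauses satisfied.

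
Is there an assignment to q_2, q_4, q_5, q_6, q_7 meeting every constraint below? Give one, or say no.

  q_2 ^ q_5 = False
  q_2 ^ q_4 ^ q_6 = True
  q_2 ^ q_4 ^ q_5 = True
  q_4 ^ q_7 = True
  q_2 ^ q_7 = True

q_2=T; q_4=T; q_5=T; q_6=T; q_7=F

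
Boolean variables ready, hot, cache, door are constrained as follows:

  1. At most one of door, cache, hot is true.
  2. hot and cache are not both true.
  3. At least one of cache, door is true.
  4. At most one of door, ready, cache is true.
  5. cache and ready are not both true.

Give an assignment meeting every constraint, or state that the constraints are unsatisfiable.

ready=F, hot=F, cache=F, door=T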